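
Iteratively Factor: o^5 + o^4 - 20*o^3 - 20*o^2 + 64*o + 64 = (o + 4)*(o^4 - 3*o^3 - 8*o^2 + 12*o + 16) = (o - 4)*(o + 4)*(o^3 + o^2 - 4*o - 4) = (o - 4)*(o + 2)*(o + 4)*(o^2 - o - 2) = (o - 4)*(o + 1)*(o + 2)*(o + 4)*(o - 2)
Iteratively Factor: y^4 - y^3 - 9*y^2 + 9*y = (y - 3)*(y^3 + 2*y^2 - 3*y) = (y - 3)*(y + 3)*(y^2 - y) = y*(y - 3)*(y + 3)*(y - 1)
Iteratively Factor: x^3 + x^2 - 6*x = (x + 3)*(x^2 - 2*x) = (x - 2)*(x + 3)*(x)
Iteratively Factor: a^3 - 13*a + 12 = (a + 4)*(a^2 - 4*a + 3) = (a - 1)*(a + 4)*(a - 3)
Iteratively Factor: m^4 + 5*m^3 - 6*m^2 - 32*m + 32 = (m - 1)*(m^3 + 6*m^2 - 32) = (m - 1)*(m + 4)*(m^2 + 2*m - 8) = (m - 1)*(m + 4)^2*(m - 2)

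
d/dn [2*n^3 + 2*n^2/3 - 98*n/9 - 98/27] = 6*n^2 + 4*n/3 - 98/9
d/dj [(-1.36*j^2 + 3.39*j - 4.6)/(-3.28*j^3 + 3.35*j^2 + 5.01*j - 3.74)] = (-4.4608*j^4 + 22.2384*j^3 - 63.4341*j^2 + 40.9928*j + 10.3674)/(10.7584*j^6 - 21.976*j^5 - 21.6431*j^4 + 58.1014*j^3 + 0.0420999999999943*j^2 - 37.4748*j + 13.9876)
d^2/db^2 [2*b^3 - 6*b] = 12*b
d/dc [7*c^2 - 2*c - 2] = 14*c - 2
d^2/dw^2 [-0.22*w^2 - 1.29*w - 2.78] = -0.440000000000000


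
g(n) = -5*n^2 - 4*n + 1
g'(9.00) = -94.00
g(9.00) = -440.00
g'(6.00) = -64.00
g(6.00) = -203.00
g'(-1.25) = 8.50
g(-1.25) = -1.81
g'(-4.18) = 37.80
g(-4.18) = -69.64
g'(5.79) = -61.90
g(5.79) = -189.78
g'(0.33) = -7.30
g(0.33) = -0.86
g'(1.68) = -20.80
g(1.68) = -19.83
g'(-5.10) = 47.00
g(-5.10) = -108.65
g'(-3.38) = 29.80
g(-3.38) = -42.60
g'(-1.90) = 15.00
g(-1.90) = -9.45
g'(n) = -10*n - 4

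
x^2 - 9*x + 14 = (x - 7)*(x - 2)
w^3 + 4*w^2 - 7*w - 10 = (w - 2)*(w + 1)*(w + 5)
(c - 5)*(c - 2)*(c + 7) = c^3 - 39*c + 70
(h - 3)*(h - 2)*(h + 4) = h^3 - h^2 - 14*h + 24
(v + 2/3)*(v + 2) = v^2 + 8*v/3 + 4/3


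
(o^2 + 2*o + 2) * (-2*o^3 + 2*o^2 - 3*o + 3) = -2*o^5 - 2*o^4 - 3*o^3 + o^2 + 6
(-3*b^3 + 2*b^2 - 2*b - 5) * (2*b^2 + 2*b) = -6*b^5 - 2*b^4 - 14*b^2 - 10*b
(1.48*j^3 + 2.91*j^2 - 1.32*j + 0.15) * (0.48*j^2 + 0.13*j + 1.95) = 0.7104*j^5 + 1.5892*j^4 + 2.6307*j^3 + 5.5749*j^2 - 2.5545*j + 0.2925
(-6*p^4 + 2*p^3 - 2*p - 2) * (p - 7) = -6*p^5 + 44*p^4 - 14*p^3 - 2*p^2 + 12*p + 14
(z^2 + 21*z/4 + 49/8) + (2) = z^2 + 21*z/4 + 65/8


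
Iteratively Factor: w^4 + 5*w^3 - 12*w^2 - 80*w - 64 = (w - 4)*(w^3 + 9*w^2 + 24*w + 16) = (w - 4)*(w + 4)*(w^2 + 5*w + 4) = (w - 4)*(w + 4)^2*(w + 1)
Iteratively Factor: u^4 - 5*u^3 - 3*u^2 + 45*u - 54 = (u - 2)*(u^3 - 3*u^2 - 9*u + 27) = (u - 2)*(u + 3)*(u^2 - 6*u + 9) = (u - 3)*(u - 2)*(u + 3)*(u - 3)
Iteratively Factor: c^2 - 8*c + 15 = (c - 5)*(c - 3)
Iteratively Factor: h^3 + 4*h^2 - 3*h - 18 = (h - 2)*(h^2 + 6*h + 9) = (h - 2)*(h + 3)*(h + 3)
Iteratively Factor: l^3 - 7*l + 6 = (l - 2)*(l^2 + 2*l - 3) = (l - 2)*(l - 1)*(l + 3)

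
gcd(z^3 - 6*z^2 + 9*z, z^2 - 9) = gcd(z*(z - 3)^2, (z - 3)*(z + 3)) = z - 3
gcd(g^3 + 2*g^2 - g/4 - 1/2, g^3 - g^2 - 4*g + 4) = g + 2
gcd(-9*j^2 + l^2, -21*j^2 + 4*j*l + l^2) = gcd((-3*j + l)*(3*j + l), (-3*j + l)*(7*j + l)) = 3*j - l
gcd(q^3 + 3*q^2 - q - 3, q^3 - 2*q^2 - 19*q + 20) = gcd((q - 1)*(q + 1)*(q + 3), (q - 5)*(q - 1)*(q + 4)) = q - 1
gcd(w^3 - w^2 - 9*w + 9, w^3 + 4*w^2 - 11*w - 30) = w - 3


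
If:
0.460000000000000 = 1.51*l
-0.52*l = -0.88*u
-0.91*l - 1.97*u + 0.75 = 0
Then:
No Solution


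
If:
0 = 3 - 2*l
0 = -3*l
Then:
No Solution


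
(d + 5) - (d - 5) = 10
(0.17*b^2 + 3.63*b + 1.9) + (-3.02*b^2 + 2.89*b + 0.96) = -2.85*b^2 + 6.52*b + 2.86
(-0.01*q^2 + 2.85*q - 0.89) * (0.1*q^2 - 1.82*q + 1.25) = -0.001*q^4 + 0.3032*q^3 - 5.2885*q^2 + 5.1823*q - 1.1125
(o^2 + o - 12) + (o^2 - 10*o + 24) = 2*o^2 - 9*o + 12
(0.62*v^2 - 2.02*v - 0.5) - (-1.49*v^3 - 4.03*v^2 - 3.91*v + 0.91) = 1.49*v^3 + 4.65*v^2 + 1.89*v - 1.41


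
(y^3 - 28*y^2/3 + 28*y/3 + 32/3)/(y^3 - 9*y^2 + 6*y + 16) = (y + 2/3)/(y + 1)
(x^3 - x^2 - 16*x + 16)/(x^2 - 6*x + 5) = (x^2 - 16)/(x - 5)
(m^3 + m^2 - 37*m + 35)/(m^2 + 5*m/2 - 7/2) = 2*(m^2 + 2*m - 35)/(2*m + 7)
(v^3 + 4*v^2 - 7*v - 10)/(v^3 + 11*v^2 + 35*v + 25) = (v - 2)/(v + 5)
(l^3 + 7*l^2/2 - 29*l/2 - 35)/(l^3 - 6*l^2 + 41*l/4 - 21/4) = 2*(l^2 + 7*l + 10)/(2*l^2 - 5*l + 3)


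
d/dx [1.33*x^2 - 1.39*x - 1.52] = 2.66*x - 1.39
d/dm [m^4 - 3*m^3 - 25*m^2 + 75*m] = 4*m^3 - 9*m^2 - 50*m + 75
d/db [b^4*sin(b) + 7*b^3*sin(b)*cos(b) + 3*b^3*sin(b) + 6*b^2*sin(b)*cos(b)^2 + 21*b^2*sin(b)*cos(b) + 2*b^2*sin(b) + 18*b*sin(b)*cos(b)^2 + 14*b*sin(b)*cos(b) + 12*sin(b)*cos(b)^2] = b^4*cos(b) + 4*b^3*sin(b) + 3*b^3*cos(b) + 7*b^3*cos(2*b) + 9*b^2*sin(b) + 21*b^2*sin(2*b)/2 + 7*b^2*cos(b)/2 + 21*b^2*cos(2*b) + 9*b^2*cos(3*b)/2 + 7*b*sin(b) + 21*b*sin(2*b) + 3*b*sin(3*b) + 9*b*cos(b)/2 + 14*b*cos(2*b) + 27*b*cos(3*b)/2 + 9*sin(b)/2 + 7*sin(2*b) + 9*sin(3*b)/2 + 3*cos(b) + 9*cos(3*b)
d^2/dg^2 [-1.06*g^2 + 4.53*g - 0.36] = -2.12000000000000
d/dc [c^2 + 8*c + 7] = 2*c + 8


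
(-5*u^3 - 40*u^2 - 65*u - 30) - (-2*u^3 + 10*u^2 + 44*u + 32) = -3*u^3 - 50*u^2 - 109*u - 62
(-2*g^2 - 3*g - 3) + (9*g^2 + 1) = 7*g^2 - 3*g - 2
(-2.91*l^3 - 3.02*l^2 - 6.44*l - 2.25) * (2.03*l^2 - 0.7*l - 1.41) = -5.9073*l^5 - 4.0936*l^4 - 6.8561*l^3 + 4.1987*l^2 + 10.6554*l + 3.1725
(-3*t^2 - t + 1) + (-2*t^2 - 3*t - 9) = -5*t^2 - 4*t - 8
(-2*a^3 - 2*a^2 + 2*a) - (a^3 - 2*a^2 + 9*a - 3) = -3*a^3 - 7*a + 3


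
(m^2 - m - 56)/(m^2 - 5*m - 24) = (m + 7)/(m + 3)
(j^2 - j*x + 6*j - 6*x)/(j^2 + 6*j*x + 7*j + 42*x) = (j^2 - j*x + 6*j - 6*x)/(j^2 + 6*j*x + 7*j + 42*x)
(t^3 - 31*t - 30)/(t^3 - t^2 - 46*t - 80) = (t^2 - 5*t - 6)/(t^2 - 6*t - 16)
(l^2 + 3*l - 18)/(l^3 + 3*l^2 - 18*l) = 1/l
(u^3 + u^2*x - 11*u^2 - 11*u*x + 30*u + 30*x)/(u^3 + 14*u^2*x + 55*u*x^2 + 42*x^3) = (u^2 - 11*u + 30)/(u^2 + 13*u*x + 42*x^2)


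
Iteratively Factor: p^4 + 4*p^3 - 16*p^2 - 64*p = (p)*(p^3 + 4*p^2 - 16*p - 64) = p*(p - 4)*(p^2 + 8*p + 16) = p*(p - 4)*(p + 4)*(p + 4)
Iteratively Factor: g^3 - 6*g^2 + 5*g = (g - 5)*(g^2 - g) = (g - 5)*(g - 1)*(g)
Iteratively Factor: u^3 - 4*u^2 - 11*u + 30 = (u + 3)*(u^2 - 7*u + 10) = (u - 2)*(u + 3)*(u - 5)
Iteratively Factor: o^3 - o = (o - 1)*(o^2 + o) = (o - 1)*(o + 1)*(o)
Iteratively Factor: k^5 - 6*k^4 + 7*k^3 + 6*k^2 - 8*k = (k + 1)*(k^4 - 7*k^3 + 14*k^2 - 8*k) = k*(k + 1)*(k^3 - 7*k^2 + 14*k - 8) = k*(k - 2)*(k + 1)*(k^2 - 5*k + 4) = k*(k - 2)*(k - 1)*(k + 1)*(k - 4)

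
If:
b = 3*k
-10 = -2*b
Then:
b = 5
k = 5/3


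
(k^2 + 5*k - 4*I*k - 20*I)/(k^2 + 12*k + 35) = (k - 4*I)/(k + 7)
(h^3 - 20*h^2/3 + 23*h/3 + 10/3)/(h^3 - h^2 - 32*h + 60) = (h + 1/3)/(h + 6)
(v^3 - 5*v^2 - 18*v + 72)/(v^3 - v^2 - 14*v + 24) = (v - 6)/(v - 2)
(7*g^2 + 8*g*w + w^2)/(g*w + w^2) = (7*g + w)/w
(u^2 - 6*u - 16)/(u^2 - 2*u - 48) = (u + 2)/(u + 6)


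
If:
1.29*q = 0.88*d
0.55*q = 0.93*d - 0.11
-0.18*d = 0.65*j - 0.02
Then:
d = 0.20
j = -0.02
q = 0.14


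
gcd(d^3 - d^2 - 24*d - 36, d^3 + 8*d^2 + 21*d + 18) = d^2 + 5*d + 6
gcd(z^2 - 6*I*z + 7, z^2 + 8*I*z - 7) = z + I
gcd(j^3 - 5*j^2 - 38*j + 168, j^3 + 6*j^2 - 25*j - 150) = j + 6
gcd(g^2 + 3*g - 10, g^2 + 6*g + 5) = g + 5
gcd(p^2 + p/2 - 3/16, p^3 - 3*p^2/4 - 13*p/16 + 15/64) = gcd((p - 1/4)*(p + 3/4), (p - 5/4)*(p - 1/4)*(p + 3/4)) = p^2 + p/2 - 3/16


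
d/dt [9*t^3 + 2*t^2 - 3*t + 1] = 27*t^2 + 4*t - 3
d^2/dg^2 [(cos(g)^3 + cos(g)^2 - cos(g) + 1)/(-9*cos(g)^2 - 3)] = (24*(cos(g)^2 - 1)^2 + 9*cos(g)^7 - 3*cos(g)^5 + 51*cos(g)^3 + 4*cos(g)^2 - 25*cos(g) - 20)/(3*(3*cos(g)^2 + 1)^3)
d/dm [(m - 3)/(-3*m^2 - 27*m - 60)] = (-m^2 - 9*m + (m - 3)*(2*m + 9) - 20)/(3*(m^2 + 9*m + 20)^2)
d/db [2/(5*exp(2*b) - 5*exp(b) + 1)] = (10 - 20*exp(b))*exp(b)/(5*exp(2*b) - 5*exp(b) + 1)^2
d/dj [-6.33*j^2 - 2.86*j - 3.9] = -12.66*j - 2.86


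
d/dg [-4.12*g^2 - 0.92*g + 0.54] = -8.24*g - 0.92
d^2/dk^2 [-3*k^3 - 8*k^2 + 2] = -18*k - 16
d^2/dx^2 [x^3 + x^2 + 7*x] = 6*x + 2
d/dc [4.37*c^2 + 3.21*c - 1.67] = 8.74*c + 3.21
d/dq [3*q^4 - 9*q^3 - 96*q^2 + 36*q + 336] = 12*q^3 - 27*q^2 - 192*q + 36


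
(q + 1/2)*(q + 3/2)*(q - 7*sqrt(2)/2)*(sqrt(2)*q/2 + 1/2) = sqrt(2)*q^4/2 - 3*q^3 + sqrt(2)*q^3 - 6*q^2 - 11*sqrt(2)*q^2/8 - 7*sqrt(2)*q/2 - 9*q/4 - 21*sqrt(2)/16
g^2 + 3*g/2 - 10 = (g - 5/2)*(g + 4)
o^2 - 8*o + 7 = (o - 7)*(o - 1)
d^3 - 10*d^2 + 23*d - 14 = (d - 7)*(d - 2)*(d - 1)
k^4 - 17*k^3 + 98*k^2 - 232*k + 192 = (k - 8)*(k - 4)*(k - 3)*(k - 2)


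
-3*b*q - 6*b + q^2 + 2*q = (-3*b + q)*(q + 2)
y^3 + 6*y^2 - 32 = (y - 2)*(y + 4)^2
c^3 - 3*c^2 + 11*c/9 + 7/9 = (c - 7/3)*(c - 1)*(c + 1/3)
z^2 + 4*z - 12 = (z - 2)*(z + 6)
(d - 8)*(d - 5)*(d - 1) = d^3 - 14*d^2 + 53*d - 40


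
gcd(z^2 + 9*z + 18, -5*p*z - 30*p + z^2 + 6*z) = z + 6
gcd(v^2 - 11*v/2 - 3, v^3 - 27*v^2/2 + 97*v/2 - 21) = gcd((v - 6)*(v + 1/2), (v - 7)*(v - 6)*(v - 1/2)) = v - 6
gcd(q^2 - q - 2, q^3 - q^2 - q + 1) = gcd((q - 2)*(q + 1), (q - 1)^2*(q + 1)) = q + 1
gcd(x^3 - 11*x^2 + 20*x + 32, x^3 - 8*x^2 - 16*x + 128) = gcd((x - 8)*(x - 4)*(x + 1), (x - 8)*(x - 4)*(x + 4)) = x^2 - 12*x + 32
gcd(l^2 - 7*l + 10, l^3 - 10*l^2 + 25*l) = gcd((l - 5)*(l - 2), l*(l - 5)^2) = l - 5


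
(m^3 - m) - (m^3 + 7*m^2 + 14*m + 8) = -7*m^2 - 15*m - 8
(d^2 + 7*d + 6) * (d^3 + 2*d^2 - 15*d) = d^5 + 9*d^4 + 5*d^3 - 93*d^2 - 90*d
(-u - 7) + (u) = -7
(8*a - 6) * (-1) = 6 - 8*a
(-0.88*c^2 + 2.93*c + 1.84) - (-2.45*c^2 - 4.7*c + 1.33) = 1.57*c^2 + 7.63*c + 0.51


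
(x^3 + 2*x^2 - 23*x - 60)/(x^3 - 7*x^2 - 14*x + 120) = (x + 3)/(x - 6)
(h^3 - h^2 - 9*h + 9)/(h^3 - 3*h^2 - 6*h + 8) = (h^2 - 9)/(h^2 - 2*h - 8)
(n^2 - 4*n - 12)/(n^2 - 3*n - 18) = (n + 2)/(n + 3)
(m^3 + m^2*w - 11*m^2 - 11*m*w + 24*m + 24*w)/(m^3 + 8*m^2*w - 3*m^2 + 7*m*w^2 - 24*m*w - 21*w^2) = (m - 8)/(m + 7*w)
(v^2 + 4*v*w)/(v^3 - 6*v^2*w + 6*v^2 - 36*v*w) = (v + 4*w)/(v^2 - 6*v*w + 6*v - 36*w)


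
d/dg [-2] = 0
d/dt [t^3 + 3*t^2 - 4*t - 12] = 3*t^2 + 6*t - 4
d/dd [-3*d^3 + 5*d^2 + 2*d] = -9*d^2 + 10*d + 2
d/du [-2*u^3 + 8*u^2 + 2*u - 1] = -6*u^2 + 16*u + 2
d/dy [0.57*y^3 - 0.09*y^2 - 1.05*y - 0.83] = 1.71*y^2 - 0.18*y - 1.05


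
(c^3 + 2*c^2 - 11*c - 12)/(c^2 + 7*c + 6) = (c^2 + c - 12)/(c + 6)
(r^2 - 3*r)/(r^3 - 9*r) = 1/(r + 3)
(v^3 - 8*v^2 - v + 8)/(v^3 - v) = (v - 8)/v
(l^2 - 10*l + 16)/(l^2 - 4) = (l - 8)/(l + 2)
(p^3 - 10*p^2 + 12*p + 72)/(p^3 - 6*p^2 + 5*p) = (p^3 - 10*p^2 + 12*p + 72)/(p*(p^2 - 6*p + 5))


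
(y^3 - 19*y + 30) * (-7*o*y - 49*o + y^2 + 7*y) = -7*o*y^4 - 49*o*y^3 + 133*o*y^2 + 721*o*y - 1470*o + y^5 + 7*y^4 - 19*y^3 - 103*y^2 + 210*y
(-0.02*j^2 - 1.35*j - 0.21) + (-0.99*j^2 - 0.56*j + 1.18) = -1.01*j^2 - 1.91*j + 0.97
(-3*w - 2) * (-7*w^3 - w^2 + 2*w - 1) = 21*w^4 + 17*w^3 - 4*w^2 - w + 2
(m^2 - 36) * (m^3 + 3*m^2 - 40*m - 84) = m^5 + 3*m^4 - 76*m^3 - 192*m^2 + 1440*m + 3024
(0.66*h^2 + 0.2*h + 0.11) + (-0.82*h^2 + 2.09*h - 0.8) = -0.16*h^2 + 2.29*h - 0.69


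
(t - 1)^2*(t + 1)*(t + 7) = t^4 + 6*t^3 - 8*t^2 - 6*t + 7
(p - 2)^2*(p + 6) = p^3 + 2*p^2 - 20*p + 24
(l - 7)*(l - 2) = l^2 - 9*l + 14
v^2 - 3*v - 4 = (v - 4)*(v + 1)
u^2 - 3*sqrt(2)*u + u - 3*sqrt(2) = (u + 1)*(u - 3*sqrt(2))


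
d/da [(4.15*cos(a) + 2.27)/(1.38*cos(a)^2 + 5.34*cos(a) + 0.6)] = (5.727*cos(a)^2 + 6.2652*cos(a) + 9.6318)*sin(a)/(1.9044*cos(a)^4 + 14.7384*cos(a)^3 + 30.1716*cos(a)^2 + 6.408*cos(a) + 0.36)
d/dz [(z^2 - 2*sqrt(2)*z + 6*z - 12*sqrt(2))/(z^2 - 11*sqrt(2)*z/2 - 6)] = (-12*z^2 - 7*sqrt(2)*z^2 - 24*z + 48*sqrt(2)*z - 336 + 24*sqrt(2))/(2*z^4 - 22*sqrt(2)*z^3 + 97*z^2 + 132*sqrt(2)*z + 72)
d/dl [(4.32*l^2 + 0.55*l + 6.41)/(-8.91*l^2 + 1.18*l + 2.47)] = (9.9981*l^2 + 135.567*l - 6.2053)/(79.3881*l^4 - 21.0276*l^3 - 42.623*l^2 + 5.8292*l + 6.1009)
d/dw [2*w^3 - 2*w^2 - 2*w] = 6*w^2 - 4*w - 2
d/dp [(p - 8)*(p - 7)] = 2*p - 15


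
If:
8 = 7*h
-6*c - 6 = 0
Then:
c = -1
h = 8/7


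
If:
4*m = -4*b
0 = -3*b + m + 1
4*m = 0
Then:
No Solution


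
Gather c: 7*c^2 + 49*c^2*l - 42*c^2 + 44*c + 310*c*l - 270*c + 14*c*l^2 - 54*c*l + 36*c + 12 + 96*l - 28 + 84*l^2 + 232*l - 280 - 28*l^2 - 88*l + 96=c^2*(49*l - 35) + c*(14*l^2 + 256*l - 190) + 56*l^2 + 240*l - 200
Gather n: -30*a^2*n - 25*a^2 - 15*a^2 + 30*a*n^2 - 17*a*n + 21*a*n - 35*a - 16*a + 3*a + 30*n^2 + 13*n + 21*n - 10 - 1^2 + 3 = -40*a^2 - 48*a + n^2*(30*a + 30) + n*(-30*a^2 + 4*a + 34) - 8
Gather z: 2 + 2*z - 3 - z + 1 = z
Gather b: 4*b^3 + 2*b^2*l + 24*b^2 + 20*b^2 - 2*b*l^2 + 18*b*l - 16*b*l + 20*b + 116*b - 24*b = 4*b^3 + b^2*(2*l + 44) + b*(-2*l^2 + 2*l + 112)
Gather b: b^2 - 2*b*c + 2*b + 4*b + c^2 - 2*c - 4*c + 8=b^2 + b*(6 - 2*c) + c^2 - 6*c + 8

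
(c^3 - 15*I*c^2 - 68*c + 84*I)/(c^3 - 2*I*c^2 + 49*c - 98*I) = (c - 6*I)/(c + 7*I)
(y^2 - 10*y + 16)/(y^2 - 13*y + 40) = (y - 2)/(y - 5)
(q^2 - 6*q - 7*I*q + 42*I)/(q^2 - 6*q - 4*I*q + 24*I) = (q - 7*I)/(q - 4*I)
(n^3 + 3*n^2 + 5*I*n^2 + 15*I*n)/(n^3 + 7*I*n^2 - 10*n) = (n + 3)/(n + 2*I)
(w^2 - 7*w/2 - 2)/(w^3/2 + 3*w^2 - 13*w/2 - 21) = (2*w^2 - 7*w - 4)/(w^3 + 6*w^2 - 13*w - 42)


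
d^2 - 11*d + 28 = (d - 7)*(d - 4)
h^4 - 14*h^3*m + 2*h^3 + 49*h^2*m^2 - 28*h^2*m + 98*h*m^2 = h*(h + 2)*(h - 7*m)^2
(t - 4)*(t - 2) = t^2 - 6*t + 8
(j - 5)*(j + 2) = j^2 - 3*j - 10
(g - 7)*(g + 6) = g^2 - g - 42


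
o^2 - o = o*(o - 1)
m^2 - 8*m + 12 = (m - 6)*(m - 2)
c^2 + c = c*(c + 1)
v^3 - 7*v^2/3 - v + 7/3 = (v - 7/3)*(v - 1)*(v + 1)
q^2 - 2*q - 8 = (q - 4)*(q + 2)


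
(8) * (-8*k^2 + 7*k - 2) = -64*k^2 + 56*k - 16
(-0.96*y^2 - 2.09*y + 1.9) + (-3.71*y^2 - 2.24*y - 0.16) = -4.67*y^2 - 4.33*y + 1.74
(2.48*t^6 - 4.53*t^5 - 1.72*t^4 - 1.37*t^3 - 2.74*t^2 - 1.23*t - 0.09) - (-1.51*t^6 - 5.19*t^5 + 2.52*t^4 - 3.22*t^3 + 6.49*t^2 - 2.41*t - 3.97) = 3.99*t^6 + 0.66*t^5 - 4.24*t^4 + 1.85*t^3 - 9.23*t^2 + 1.18*t + 3.88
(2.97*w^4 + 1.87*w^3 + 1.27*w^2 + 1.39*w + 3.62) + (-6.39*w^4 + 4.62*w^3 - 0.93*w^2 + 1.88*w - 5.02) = -3.42*w^4 + 6.49*w^3 + 0.34*w^2 + 3.27*w - 1.4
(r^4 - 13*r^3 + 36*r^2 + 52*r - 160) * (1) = r^4 - 13*r^3 + 36*r^2 + 52*r - 160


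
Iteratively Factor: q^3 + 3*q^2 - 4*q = (q)*(q^2 + 3*q - 4) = q*(q + 4)*(q - 1)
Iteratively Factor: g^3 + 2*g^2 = (g + 2)*(g^2) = g*(g + 2)*(g)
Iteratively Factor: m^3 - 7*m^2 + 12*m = (m - 4)*(m^2 - 3*m) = m*(m - 4)*(m - 3)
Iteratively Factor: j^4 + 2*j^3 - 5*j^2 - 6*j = (j - 2)*(j^3 + 4*j^2 + 3*j) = j*(j - 2)*(j^2 + 4*j + 3) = j*(j - 2)*(j + 1)*(j + 3)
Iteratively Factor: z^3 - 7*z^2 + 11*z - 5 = (z - 1)*(z^2 - 6*z + 5) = (z - 1)^2*(z - 5)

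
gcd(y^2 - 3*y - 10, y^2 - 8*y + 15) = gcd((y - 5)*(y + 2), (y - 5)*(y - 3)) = y - 5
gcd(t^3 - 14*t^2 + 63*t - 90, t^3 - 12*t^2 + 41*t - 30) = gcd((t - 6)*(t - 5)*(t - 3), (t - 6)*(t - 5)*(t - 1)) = t^2 - 11*t + 30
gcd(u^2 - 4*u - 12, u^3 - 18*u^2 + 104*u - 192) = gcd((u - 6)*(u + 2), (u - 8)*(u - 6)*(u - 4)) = u - 6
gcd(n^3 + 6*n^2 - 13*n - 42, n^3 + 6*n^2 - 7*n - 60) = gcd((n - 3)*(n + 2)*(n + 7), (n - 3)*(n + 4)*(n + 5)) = n - 3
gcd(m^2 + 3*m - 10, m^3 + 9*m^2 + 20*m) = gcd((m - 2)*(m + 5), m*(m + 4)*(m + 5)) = m + 5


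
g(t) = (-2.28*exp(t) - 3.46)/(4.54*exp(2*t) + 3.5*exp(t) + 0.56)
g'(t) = (-2.28*exp(t) - 3.46)*(-9.08*exp(2*t) - 3.5*exp(t))/(4.54*exp(2*t) + 3.5*exp(t) + 0.56)^2 - 2.28*exp(t)/(4.54*exp(2*t) + 3.5*exp(t) + 0.56) = (10.3512*exp(2*t) + 31.4168*exp(t) + 10.8332)*exp(t)/(20.6116*exp(4*t) + 31.78*exp(3*t) + 17.3348*exp(2*t) + 3.92*exp(t) + 0.3136)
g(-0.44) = -1.05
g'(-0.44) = 1.03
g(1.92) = -0.08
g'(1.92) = 0.09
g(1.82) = -0.09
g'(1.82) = 0.10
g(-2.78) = -4.53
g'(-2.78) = 1.26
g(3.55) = -0.01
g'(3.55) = 0.02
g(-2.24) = -3.76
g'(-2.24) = 1.57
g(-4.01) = -5.60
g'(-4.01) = 0.53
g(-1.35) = -2.29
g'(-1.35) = 1.62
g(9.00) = 0.00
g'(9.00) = 0.00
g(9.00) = 0.00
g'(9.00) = 0.00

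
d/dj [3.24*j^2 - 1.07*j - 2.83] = 6.48*j - 1.07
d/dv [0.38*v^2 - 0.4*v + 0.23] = 0.76*v - 0.4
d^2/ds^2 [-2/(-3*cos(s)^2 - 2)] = 12*(6*sin(s)^4 + sin(s)^2 - 5)/(3*sin(s)^2 - 5)^3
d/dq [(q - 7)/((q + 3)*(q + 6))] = (-q^2 + 14*q + 81)/(q^4 + 18*q^3 + 117*q^2 + 324*q + 324)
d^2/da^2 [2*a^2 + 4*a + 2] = 4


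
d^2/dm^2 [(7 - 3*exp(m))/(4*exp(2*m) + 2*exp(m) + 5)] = (-48*exp(4*m) + 472*exp(3*m) + 528*exp(2*m) - 502*exp(m) - 145)*exp(m)/(64*exp(6*m) + 96*exp(5*m) + 288*exp(4*m) + 248*exp(3*m) + 360*exp(2*m) + 150*exp(m) + 125)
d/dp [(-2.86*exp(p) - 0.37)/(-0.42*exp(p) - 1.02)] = 2.7618*exp(p)/(0.42*exp(p) + 1.02)^2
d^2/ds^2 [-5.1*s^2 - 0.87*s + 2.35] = -10.2000000000000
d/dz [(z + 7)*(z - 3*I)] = 2*z + 7 - 3*I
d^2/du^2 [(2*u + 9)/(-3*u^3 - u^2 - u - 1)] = 2*(-(2*u + 9)*(9*u^2 + 2*u + 1)^2 + (18*u^2 + 4*u + (2*u + 9)*(9*u + 1) + 2)*(3*u^3 + u^2 + u + 1))/(3*u^3 + u^2 + u + 1)^3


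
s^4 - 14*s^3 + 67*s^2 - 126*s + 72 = (s - 6)*(s - 4)*(s - 3)*(s - 1)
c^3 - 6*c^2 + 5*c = c*(c - 5)*(c - 1)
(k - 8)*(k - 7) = k^2 - 15*k + 56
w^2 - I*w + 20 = (w - 5*I)*(w + 4*I)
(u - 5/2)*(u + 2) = u^2 - u/2 - 5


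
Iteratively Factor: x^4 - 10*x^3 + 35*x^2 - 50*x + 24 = (x - 4)*(x^3 - 6*x^2 + 11*x - 6) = (x - 4)*(x - 1)*(x^2 - 5*x + 6) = (x - 4)*(x - 2)*(x - 1)*(x - 3)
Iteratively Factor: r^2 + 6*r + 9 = (r + 3)*(r + 3)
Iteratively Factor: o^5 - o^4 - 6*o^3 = (o - 3)*(o^4 + 2*o^3) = o*(o - 3)*(o^3 + 2*o^2) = o^2*(o - 3)*(o^2 + 2*o) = o^3*(o - 3)*(o + 2)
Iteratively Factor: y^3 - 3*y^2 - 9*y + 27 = (y - 3)*(y^2 - 9) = (y - 3)*(y + 3)*(y - 3)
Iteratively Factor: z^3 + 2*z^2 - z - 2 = (z + 1)*(z^2 + z - 2) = (z + 1)*(z + 2)*(z - 1)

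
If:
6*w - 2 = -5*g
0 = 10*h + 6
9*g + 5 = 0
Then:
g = -5/9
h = -3/5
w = 43/54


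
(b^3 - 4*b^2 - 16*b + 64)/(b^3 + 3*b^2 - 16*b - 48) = (b - 4)/(b + 3)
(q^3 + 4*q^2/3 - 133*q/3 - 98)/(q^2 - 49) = (q^2 + 25*q/3 + 14)/(q + 7)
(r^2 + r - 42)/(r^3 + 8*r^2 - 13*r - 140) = (r - 6)/(r^2 + r - 20)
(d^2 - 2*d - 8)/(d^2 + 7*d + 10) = (d - 4)/(d + 5)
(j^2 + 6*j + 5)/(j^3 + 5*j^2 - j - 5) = 1/(j - 1)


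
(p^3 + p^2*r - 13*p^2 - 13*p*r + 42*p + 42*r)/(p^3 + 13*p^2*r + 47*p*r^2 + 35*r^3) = (p^2 - 13*p + 42)/(p^2 + 12*p*r + 35*r^2)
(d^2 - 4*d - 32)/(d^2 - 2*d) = (d^2 - 4*d - 32)/(d*(d - 2))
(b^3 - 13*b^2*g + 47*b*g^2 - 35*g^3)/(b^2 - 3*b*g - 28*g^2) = (b^2 - 6*b*g + 5*g^2)/(b + 4*g)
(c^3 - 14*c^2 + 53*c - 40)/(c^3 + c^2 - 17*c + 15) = (c^2 - 13*c + 40)/(c^2 + 2*c - 15)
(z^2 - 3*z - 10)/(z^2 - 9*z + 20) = (z + 2)/(z - 4)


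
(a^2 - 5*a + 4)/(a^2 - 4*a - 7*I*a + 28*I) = (a - 1)/(a - 7*I)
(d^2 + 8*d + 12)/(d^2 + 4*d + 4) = (d + 6)/(d + 2)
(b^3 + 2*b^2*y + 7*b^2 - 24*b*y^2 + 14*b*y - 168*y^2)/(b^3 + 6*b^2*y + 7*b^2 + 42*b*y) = (b - 4*y)/b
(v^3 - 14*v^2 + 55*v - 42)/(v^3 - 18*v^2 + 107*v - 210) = (v - 1)/(v - 5)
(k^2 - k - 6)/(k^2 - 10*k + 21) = (k + 2)/(k - 7)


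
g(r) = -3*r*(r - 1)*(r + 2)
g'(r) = -3*r*(r - 1) - 3*r*(r + 2) - 3*(r - 1)*(r + 2)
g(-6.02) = 509.66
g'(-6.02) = -284.04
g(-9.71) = 2405.38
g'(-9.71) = -784.30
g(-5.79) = 447.00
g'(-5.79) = -260.98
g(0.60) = 1.87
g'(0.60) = -0.84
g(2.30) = -38.57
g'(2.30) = -55.41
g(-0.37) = -2.48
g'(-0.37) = 6.99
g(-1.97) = -0.53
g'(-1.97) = -17.11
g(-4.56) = 194.72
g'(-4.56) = -153.78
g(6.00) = -720.00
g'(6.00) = -354.00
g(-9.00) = 1890.00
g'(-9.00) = -669.00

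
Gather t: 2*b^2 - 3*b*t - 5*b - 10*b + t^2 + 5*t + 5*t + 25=2*b^2 - 15*b + t^2 + t*(10 - 3*b) + 25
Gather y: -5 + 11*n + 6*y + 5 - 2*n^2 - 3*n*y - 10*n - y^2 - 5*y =-2*n^2 + n - y^2 + y*(1 - 3*n)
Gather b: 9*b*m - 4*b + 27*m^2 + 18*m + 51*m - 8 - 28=b*(9*m - 4) + 27*m^2 + 69*m - 36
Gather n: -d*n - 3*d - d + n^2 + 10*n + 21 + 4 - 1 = -4*d + n^2 + n*(10 - d) + 24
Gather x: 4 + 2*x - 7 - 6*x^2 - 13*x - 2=-6*x^2 - 11*x - 5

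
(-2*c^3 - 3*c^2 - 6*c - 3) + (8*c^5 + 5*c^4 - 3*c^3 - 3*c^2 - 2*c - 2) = 8*c^5 + 5*c^4 - 5*c^3 - 6*c^2 - 8*c - 5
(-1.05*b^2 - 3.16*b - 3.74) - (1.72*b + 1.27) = -1.05*b^2 - 4.88*b - 5.01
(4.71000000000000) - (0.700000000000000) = 4.01000000000000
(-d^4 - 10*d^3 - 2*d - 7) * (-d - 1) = d^5 + 11*d^4 + 10*d^3 + 2*d^2 + 9*d + 7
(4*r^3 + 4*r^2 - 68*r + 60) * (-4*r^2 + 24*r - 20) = -16*r^5 + 80*r^4 + 288*r^3 - 1952*r^2 + 2800*r - 1200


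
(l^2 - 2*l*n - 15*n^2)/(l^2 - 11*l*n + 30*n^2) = (l + 3*n)/(l - 6*n)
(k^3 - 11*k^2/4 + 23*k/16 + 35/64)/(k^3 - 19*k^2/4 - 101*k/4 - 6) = (k^2 - 3*k + 35/16)/(k^2 - 5*k - 24)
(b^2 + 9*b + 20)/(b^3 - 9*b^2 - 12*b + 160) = (b + 5)/(b^2 - 13*b + 40)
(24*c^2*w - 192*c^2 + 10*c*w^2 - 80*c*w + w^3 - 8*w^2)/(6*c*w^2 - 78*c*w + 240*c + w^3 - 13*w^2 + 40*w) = (4*c + w)/(w - 5)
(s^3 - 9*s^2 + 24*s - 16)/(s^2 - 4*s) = s - 5 + 4/s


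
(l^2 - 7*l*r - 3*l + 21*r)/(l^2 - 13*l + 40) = (l^2 - 7*l*r - 3*l + 21*r)/(l^2 - 13*l + 40)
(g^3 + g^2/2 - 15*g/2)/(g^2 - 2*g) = (2*g^2 + g - 15)/(2*(g - 2))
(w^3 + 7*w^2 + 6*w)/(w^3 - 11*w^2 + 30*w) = (w^2 + 7*w + 6)/(w^2 - 11*w + 30)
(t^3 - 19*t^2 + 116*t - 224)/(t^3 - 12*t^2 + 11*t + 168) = (t - 4)/(t + 3)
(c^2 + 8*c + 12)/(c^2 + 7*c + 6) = (c + 2)/(c + 1)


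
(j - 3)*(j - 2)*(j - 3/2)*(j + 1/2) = j^4 - 6*j^3 + 41*j^2/4 - 9*j/4 - 9/2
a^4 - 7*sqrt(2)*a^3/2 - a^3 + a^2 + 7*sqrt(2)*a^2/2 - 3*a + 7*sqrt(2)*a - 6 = (a - 2)*(a + 1)*(a - 3*sqrt(2))*(a - sqrt(2)/2)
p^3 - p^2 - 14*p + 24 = (p - 3)*(p - 2)*(p + 4)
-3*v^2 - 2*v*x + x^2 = (-3*v + x)*(v + x)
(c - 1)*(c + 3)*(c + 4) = c^3 + 6*c^2 + 5*c - 12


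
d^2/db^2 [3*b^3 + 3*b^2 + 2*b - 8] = 18*b + 6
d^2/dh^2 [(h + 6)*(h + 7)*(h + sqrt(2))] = 6*h + 2*sqrt(2) + 26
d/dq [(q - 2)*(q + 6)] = 2*q + 4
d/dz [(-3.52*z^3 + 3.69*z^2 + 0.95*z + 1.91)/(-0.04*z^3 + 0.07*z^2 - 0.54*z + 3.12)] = (5.55111512312578e-17*z^5 - 0.0988000000000002*z^4 + 3.8776*z^3 - 34.7771*z^2 + 22.7582*z + 3.9954)/(0.0016*z^6 - 0.0056*z^5 + 0.0481*z^4 - 0.3252*z^3 + 0.7284*z^2 - 3.3696*z + 9.7344)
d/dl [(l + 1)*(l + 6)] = 2*l + 7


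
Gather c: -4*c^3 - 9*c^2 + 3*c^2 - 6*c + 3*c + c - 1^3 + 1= -4*c^3 - 6*c^2 - 2*c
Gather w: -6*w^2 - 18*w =-6*w^2 - 18*w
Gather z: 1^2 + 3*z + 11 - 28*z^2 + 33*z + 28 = -28*z^2 + 36*z + 40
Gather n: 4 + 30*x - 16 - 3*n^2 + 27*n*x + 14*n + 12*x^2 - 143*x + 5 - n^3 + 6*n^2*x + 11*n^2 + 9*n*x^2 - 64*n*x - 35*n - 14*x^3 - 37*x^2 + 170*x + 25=-n^3 + n^2*(6*x + 8) + n*(9*x^2 - 37*x - 21) - 14*x^3 - 25*x^2 + 57*x + 18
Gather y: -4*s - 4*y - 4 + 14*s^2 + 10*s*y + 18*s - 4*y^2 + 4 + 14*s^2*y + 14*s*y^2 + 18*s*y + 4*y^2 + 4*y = 14*s^2 + 14*s*y^2 + 14*s + y*(14*s^2 + 28*s)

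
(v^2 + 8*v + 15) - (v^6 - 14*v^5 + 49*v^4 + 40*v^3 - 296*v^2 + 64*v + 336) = -v^6 + 14*v^5 - 49*v^4 - 40*v^3 + 297*v^2 - 56*v - 321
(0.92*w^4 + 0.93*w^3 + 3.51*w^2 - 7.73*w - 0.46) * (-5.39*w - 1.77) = -4.9588*w^5 - 6.6411*w^4 - 20.565*w^3 + 35.452*w^2 + 16.1615*w + 0.8142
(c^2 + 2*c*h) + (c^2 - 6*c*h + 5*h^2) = 2*c^2 - 4*c*h + 5*h^2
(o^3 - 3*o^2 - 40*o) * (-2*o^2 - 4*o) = -2*o^5 + 2*o^4 + 92*o^3 + 160*o^2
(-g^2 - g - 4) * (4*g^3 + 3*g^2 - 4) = -4*g^5 - 7*g^4 - 19*g^3 - 8*g^2 + 4*g + 16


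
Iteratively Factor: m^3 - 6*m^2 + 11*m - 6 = (m - 2)*(m^2 - 4*m + 3) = (m - 3)*(m - 2)*(m - 1)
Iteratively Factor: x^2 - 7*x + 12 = (x - 4)*(x - 3)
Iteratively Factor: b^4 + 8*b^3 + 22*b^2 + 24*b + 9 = (b + 1)*(b^3 + 7*b^2 + 15*b + 9) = (b + 1)^2*(b^2 + 6*b + 9) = (b + 1)^2*(b + 3)*(b + 3)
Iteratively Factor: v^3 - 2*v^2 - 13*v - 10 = (v + 1)*(v^2 - 3*v - 10) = (v + 1)*(v + 2)*(v - 5)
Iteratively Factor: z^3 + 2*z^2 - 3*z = (z - 1)*(z^2 + 3*z) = (z - 1)*(z + 3)*(z)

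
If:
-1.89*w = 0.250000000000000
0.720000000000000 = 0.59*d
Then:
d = 1.22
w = -0.13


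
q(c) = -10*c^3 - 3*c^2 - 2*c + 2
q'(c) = -30*c^2 - 6*c - 2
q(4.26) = -834.05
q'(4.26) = -571.99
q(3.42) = -439.95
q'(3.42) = -373.41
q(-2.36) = 121.45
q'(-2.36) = -154.93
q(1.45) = -37.69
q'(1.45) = -73.78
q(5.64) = -1898.77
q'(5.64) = -990.13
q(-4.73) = 1002.58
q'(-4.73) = -644.81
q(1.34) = -30.13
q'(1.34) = -63.91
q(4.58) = -1030.81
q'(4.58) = -658.77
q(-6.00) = 2066.00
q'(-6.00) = -1046.00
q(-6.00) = 2066.00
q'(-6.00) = -1046.00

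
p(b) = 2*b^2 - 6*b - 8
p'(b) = 4*b - 6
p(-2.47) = 19.02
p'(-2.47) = -15.88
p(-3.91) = 46.04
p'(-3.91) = -21.64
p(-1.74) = 8.50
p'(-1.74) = -12.96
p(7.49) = 59.26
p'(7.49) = 23.96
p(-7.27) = 141.33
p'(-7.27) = -35.08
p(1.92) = -12.15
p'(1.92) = 1.68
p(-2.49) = 19.34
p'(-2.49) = -15.96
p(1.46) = -12.50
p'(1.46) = -0.16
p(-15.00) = 532.00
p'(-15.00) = -66.00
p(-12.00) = 352.00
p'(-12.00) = -54.00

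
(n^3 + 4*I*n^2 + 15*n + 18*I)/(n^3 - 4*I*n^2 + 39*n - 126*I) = (n + I)/(n - 7*I)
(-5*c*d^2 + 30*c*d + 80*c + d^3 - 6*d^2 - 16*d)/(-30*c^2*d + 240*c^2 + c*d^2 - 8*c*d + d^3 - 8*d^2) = (d + 2)/(6*c + d)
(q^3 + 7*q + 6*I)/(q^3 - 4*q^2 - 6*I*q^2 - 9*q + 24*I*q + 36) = (q^2 + 3*I*q - 2)/(q^2 - q*(4 + 3*I) + 12*I)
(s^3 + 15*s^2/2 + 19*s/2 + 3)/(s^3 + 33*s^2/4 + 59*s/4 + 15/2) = 2*(2*s + 1)/(4*s + 5)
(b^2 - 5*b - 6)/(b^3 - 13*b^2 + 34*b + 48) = 1/(b - 8)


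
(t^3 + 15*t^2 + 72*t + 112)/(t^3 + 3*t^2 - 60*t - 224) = (t + 4)/(t - 8)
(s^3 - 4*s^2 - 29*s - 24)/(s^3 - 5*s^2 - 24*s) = (s + 1)/s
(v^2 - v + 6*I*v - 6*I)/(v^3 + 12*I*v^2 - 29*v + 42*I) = (v - 1)/(v^2 + 6*I*v + 7)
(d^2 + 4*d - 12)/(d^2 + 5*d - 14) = (d + 6)/(d + 7)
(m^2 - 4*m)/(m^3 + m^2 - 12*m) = (m - 4)/(m^2 + m - 12)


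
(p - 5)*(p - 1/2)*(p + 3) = p^3 - 5*p^2/2 - 14*p + 15/2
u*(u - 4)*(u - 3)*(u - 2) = u^4 - 9*u^3 + 26*u^2 - 24*u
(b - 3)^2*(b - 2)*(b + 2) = b^4 - 6*b^3 + 5*b^2 + 24*b - 36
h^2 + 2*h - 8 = (h - 2)*(h + 4)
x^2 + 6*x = x*(x + 6)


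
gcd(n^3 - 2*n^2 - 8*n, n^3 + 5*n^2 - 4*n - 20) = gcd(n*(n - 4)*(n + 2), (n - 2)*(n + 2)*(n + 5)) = n + 2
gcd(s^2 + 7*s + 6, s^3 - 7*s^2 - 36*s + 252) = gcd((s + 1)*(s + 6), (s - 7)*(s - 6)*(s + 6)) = s + 6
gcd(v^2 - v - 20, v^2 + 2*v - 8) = v + 4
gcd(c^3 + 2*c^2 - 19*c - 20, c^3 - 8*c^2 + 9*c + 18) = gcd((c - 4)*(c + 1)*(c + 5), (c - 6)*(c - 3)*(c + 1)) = c + 1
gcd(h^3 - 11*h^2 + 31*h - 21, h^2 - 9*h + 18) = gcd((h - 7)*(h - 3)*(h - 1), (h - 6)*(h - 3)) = h - 3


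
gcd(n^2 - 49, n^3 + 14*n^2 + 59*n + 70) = n + 7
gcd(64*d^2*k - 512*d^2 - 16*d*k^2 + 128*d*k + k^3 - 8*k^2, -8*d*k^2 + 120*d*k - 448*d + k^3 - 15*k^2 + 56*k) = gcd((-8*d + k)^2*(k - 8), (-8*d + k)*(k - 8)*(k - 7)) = 8*d*k - 64*d - k^2 + 8*k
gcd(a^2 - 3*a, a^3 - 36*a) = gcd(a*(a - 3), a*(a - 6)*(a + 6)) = a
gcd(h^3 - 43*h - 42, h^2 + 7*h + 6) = h^2 + 7*h + 6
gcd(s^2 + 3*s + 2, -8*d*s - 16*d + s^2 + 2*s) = s + 2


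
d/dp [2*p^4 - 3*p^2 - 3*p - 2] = 8*p^3 - 6*p - 3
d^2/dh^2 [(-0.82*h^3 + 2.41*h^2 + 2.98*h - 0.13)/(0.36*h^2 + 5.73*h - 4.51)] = (-1.77635683940025e-15*h^4 - 65.67894*h^3 + 150.520284*h^2 - 72.652308*h + 243.1007)/(0.046656*h^6 + 2.227824*h^5 + 33.706044*h^4 + 132.313149*h^3 - 422.261829*h^2 + 349.646319*h - 91.733851)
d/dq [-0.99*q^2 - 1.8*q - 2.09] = -1.98*q - 1.8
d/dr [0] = 0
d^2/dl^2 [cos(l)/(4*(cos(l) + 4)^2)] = (-59*cos(l)/16 + 2*cos(2*l) - cos(3*l)/16 - 2)/(cos(l) + 4)^4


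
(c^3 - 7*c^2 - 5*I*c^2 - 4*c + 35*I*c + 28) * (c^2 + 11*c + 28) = c^5 + 4*c^4 - 5*I*c^4 - 53*c^3 - 20*I*c^3 - 212*c^2 + 245*I*c^2 + 196*c + 980*I*c + 784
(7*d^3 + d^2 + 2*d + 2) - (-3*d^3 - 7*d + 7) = 10*d^3 + d^2 + 9*d - 5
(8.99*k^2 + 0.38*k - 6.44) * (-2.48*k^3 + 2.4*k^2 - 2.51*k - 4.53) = -22.2952*k^5 + 20.6336*k^4 - 5.6817*k^3 - 57.1345*k^2 + 14.443*k + 29.1732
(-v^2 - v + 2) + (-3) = -v^2 - v - 1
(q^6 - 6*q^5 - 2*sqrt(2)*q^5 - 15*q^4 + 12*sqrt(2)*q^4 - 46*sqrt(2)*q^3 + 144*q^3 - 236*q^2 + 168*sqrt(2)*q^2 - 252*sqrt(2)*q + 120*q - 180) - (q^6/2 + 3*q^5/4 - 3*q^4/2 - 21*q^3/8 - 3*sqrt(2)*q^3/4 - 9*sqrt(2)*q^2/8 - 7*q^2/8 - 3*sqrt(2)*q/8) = q^6/2 - 27*q^5/4 - 2*sqrt(2)*q^5 - 27*q^4/2 + 12*sqrt(2)*q^4 - 181*sqrt(2)*q^3/4 + 1173*q^3/8 - 1881*q^2/8 + 1353*sqrt(2)*q^2/8 - 2013*sqrt(2)*q/8 + 120*q - 180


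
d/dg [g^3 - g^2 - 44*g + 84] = 3*g^2 - 2*g - 44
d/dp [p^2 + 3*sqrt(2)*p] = 2*p + 3*sqrt(2)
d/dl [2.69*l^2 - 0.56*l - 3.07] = 5.38*l - 0.56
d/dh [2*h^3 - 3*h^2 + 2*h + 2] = 6*h^2 - 6*h + 2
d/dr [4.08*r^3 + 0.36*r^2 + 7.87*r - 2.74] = 12.24*r^2 + 0.72*r + 7.87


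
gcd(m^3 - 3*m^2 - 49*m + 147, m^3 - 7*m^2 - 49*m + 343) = m^2 - 49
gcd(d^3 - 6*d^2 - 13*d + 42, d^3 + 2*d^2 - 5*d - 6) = d^2 + d - 6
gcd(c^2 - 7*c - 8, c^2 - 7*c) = 1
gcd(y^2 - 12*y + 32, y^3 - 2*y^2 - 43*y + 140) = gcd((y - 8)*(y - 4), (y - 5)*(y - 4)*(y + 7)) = y - 4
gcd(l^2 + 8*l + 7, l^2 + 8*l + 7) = l^2 + 8*l + 7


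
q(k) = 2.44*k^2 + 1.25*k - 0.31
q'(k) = 4.88*k + 1.25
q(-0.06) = -0.38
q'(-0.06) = 0.96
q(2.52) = 18.33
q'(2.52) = 13.55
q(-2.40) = 10.74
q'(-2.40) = -10.46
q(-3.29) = 21.99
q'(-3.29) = -14.81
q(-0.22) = -0.47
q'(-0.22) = 0.18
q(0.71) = 1.81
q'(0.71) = 4.71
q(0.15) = -0.07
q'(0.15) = 1.98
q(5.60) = 83.21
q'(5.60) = 28.58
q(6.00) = 95.03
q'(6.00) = 30.53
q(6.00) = 95.03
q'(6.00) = 30.53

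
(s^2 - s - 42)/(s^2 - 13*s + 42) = (s + 6)/(s - 6)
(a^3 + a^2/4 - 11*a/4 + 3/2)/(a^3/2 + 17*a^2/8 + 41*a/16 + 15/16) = 4*(4*a^3 + a^2 - 11*a + 6)/(8*a^3 + 34*a^2 + 41*a + 15)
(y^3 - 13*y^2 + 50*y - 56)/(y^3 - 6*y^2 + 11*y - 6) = (y^2 - 11*y + 28)/(y^2 - 4*y + 3)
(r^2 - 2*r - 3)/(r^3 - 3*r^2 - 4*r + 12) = (r + 1)/(r^2 - 4)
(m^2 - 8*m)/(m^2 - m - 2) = m*(8 - m)/(-m^2 + m + 2)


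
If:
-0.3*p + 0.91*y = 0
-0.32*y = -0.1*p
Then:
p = 0.00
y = 0.00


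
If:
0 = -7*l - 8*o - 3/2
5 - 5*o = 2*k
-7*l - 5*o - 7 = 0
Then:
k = -25/12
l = -97/42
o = 11/6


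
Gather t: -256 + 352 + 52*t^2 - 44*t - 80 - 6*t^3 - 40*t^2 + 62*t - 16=-6*t^3 + 12*t^2 + 18*t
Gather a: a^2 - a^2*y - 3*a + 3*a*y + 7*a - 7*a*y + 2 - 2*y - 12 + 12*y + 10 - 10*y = a^2*(1 - y) + a*(4 - 4*y)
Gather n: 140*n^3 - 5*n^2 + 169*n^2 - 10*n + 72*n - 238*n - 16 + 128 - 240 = 140*n^3 + 164*n^2 - 176*n - 128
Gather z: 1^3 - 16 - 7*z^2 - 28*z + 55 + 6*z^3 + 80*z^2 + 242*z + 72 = 6*z^3 + 73*z^2 + 214*z + 112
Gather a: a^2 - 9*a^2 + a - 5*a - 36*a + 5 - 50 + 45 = -8*a^2 - 40*a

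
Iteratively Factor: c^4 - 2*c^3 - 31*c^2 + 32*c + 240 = (c - 5)*(c^3 + 3*c^2 - 16*c - 48) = (c - 5)*(c + 4)*(c^2 - c - 12) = (c - 5)*(c + 3)*(c + 4)*(c - 4)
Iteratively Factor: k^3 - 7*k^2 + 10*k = (k - 5)*(k^2 - 2*k) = (k - 5)*(k - 2)*(k)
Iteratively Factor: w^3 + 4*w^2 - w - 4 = (w + 4)*(w^2 - 1) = (w - 1)*(w + 4)*(w + 1)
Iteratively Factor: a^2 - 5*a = (a)*(a - 5)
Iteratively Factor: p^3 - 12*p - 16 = (p + 2)*(p^2 - 2*p - 8) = (p + 2)^2*(p - 4)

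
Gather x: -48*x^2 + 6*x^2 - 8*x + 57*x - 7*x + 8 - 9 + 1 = -42*x^2 + 42*x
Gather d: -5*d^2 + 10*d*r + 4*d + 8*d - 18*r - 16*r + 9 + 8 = -5*d^2 + d*(10*r + 12) - 34*r + 17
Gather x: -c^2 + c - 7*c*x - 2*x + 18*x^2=-c^2 + c + 18*x^2 + x*(-7*c - 2)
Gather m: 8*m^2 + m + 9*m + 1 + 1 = 8*m^2 + 10*m + 2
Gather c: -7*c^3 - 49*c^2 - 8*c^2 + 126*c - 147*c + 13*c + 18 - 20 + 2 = -7*c^3 - 57*c^2 - 8*c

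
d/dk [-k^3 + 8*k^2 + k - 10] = -3*k^2 + 16*k + 1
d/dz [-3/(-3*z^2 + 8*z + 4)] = 6*(4 - 3*z)/(-3*z^2 + 8*z + 4)^2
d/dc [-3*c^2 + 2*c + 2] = 2 - 6*c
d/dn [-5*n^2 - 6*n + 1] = -10*n - 6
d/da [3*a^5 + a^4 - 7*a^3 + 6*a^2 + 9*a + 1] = 15*a^4 + 4*a^3 - 21*a^2 + 12*a + 9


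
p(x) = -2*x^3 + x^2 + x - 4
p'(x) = -6*x^2 + 2*x + 1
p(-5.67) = 387.05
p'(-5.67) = -203.23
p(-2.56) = 33.55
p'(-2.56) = -43.44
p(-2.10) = 16.83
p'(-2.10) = -29.66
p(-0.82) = -3.04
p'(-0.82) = -4.67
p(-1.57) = 4.63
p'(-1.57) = -16.93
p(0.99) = -3.97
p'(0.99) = -2.90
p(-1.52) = 3.81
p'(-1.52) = -15.90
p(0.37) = -3.59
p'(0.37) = 0.92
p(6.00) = -394.00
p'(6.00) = -203.00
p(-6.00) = 458.00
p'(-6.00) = -227.00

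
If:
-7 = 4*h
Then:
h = -7/4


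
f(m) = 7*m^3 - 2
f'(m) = 21*m^2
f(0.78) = 1.32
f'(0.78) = 12.78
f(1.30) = 13.38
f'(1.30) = 35.49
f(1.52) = 22.58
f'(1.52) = 48.52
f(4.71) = 729.41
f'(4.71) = 465.87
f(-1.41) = -21.62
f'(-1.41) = 41.75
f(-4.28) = -550.82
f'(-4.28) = 384.69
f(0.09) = -1.99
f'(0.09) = 0.17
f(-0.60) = -3.51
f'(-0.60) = 7.56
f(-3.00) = -191.00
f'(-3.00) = 189.00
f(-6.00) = -1514.00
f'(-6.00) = 756.00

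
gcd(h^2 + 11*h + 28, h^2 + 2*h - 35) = h + 7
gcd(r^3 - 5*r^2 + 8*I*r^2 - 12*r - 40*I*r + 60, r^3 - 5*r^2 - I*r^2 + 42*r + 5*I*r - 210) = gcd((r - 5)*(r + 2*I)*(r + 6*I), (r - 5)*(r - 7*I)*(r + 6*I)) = r^2 + r*(-5 + 6*I) - 30*I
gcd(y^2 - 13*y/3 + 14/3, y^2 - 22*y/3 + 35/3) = y - 7/3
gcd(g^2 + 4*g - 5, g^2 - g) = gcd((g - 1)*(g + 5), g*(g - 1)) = g - 1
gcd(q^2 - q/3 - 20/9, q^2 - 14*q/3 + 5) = q - 5/3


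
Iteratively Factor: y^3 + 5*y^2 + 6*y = (y + 2)*(y^2 + 3*y) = y*(y + 2)*(y + 3)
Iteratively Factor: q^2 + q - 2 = (q - 1)*(q + 2)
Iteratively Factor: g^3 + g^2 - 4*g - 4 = (g - 2)*(g^2 + 3*g + 2) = (g - 2)*(g + 1)*(g + 2)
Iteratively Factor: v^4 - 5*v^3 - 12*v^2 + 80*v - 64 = (v - 1)*(v^3 - 4*v^2 - 16*v + 64) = (v - 4)*(v - 1)*(v^2 - 16) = (v - 4)^2*(v - 1)*(v + 4)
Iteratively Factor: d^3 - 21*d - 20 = (d + 1)*(d^2 - d - 20) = (d + 1)*(d + 4)*(d - 5)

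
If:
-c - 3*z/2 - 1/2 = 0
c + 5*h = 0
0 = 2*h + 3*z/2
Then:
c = -5/14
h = 1/14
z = -2/21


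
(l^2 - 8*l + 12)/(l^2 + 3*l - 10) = (l - 6)/(l + 5)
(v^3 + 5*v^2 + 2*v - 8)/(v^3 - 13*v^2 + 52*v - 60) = (v^3 + 5*v^2 + 2*v - 8)/(v^3 - 13*v^2 + 52*v - 60)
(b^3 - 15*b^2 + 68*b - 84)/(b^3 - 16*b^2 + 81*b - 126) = (b - 2)/(b - 3)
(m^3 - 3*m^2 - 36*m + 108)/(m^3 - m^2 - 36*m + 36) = (m - 3)/(m - 1)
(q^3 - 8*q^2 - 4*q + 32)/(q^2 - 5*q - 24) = (q^2 - 4)/(q + 3)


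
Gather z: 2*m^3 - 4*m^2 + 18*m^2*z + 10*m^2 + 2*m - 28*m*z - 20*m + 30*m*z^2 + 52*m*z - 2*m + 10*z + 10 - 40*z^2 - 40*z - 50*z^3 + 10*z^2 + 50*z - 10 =2*m^3 + 6*m^2 - 20*m - 50*z^3 + z^2*(30*m - 30) + z*(18*m^2 + 24*m + 20)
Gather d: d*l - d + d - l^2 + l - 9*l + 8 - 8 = d*l - l^2 - 8*l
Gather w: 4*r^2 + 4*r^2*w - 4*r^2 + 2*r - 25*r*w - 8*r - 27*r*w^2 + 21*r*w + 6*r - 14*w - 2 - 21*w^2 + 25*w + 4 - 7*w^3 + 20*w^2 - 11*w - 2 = -7*w^3 + w^2*(-27*r - 1) + w*(4*r^2 - 4*r)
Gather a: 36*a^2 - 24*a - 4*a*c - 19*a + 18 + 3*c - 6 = 36*a^2 + a*(-4*c - 43) + 3*c + 12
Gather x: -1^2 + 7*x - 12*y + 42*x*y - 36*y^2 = x*(42*y + 7) - 36*y^2 - 12*y - 1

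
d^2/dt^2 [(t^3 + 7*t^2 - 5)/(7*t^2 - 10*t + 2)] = 6*(192*t^3 - 363*t^2 + 354*t - 134)/(343*t^6 - 1470*t^5 + 2394*t^4 - 1840*t^3 + 684*t^2 - 120*t + 8)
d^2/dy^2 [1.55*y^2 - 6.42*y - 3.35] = 3.10000000000000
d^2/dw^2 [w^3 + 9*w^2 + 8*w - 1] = 6*w + 18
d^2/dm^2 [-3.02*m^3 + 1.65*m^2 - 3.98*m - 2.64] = 3.3 - 18.12*m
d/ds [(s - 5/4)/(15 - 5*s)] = 7/(20*(s - 3)^2)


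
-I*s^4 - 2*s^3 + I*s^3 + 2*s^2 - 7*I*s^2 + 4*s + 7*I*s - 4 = (s - 1)*(s - 4*I)*(s + I)*(-I*s + 1)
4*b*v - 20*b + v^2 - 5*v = (4*b + v)*(v - 5)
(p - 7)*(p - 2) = p^2 - 9*p + 14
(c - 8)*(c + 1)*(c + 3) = c^3 - 4*c^2 - 29*c - 24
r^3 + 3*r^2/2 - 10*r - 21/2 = (r - 3)*(r + 1)*(r + 7/2)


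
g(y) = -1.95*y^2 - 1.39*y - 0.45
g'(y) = -3.9*y - 1.39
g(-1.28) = -1.87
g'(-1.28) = 3.60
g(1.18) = -4.81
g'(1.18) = -5.99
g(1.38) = -6.08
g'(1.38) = -6.77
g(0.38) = -1.26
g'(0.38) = -2.87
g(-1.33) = -2.05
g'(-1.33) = 3.80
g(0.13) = -0.66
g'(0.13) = -1.90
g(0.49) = -1.60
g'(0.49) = -3.30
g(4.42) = -44.69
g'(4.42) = -18.63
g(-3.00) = -13.83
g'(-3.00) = 10.31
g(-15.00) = -418.35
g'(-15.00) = 57.11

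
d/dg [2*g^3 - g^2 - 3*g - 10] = 6*g^2 - 2*g - 3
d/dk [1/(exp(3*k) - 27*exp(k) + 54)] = 3*(9 - exp(2*k))*exp(k)/(exp(3*k) - 27*exp(k) + 54)^2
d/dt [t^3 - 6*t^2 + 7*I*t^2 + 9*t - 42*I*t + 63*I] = 3*t^2 + t*(-12 + 14*I) + 9 - 42*I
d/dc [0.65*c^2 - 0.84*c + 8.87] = 1.3*c - 0.84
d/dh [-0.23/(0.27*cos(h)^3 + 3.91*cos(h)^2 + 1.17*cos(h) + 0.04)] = (0.1863*sin(h)^2 - 1.7986*cos(h) - 0.4554)*sin(h)/(0.27*cos(h)^3 + 3.91*cos(h)^2 + 1.17*cos(h) + 0.04)^2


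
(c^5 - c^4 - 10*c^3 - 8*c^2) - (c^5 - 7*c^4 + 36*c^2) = 6*c^4 - 10*c^3 - 44*c^2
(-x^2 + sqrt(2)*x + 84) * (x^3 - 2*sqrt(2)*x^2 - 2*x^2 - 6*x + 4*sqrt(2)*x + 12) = -x^5 + 2*x^4 + 3*sqrt(2)*x^4 - 6*sqrt(2)*x^3 + 86*x^3 - 174*sqrt(2)*x^2 - 172*x^2 - 504*x + 348*sqrt(2)*x + 1008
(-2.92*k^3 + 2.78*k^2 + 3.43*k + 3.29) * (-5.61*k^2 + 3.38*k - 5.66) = 16.3812*k^5 - 25.4654*k^4 + 6.6813*k^3 - 22.5983*k^2 - 8.2936*k - 18.6214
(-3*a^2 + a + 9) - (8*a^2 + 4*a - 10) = -11*a^2 - 3*a + 19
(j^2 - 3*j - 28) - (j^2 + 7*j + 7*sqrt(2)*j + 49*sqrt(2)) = -10*j - 7*sqrt(2)*j - 49*sqrt(2) - 28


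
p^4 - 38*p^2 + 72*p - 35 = (p - 5)*(p - 1)^2*(p + 7)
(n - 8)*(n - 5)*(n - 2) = n^3 - 15*n^2 + 66*n - 80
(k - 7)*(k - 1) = k^2 - 8*k + 7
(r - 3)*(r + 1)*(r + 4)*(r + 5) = r^4 + 7*r^3 - r^2 - 67*r - 60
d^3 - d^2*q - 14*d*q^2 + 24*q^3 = (d - 3*q)*(d - 2*q)*(d + 4*q)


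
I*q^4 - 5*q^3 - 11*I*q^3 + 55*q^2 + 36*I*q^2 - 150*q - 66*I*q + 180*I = (q - 6)*(q - 5)*(q + 6*I)*(I*q + 1)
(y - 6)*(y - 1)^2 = y^3 - 8*y^2 + 13*y - 6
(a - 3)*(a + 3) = a^2 - 9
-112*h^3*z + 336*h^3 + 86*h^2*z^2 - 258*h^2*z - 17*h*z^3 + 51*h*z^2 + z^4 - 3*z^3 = (-8*h + z)*(-7*h + z)*(-2*h + z)*(z - 3)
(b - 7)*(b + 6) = b^2 - b - 42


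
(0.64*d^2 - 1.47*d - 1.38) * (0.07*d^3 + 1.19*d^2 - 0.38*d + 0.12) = 0.0448*d^5 + 0.6587*d^4 - 2.0891*d^3 - 1.0068*d^2 + 0.348*d - 0.1656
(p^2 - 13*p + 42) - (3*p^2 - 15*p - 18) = -2*p^2 + 2*p + 60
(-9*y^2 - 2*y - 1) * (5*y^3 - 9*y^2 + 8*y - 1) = -45*y^5 + 71*y^4 - 59*y^3 + 2*y^2 - 6*y + 1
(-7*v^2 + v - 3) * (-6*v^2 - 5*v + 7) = 42*v^4 + 29*v^3 - 36*v^2 + 22*v - 21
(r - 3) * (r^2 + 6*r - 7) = r^3 + 3*r^2 - 25*r + 21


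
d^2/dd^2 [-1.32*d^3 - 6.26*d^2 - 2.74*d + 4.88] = -7.92*d - 12.52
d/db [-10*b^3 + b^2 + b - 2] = -30*b^2 + 2*b + 1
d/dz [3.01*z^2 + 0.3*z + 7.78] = 6.02*z + 0.3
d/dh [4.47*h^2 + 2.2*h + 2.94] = 8.94*h + 2.2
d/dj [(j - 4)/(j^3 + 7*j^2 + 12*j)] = (j*(j^2 + 7*j + 12) - (j - 4)*(3*j^2 + 14*j + 12))/(j^2*(j^2 + 7*j + 12)^2)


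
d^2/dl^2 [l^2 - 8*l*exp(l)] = -8*l*exp(l) - 16*exp(l) + 2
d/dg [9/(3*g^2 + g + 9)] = 9*(-6*g - 1)/(3*g^2 + g + 9)^2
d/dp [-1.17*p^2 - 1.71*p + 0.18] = -2.34*p - 1.71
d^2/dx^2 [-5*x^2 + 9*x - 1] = -10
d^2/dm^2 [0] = 0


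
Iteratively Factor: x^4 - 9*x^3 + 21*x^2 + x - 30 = (x - 3)*(x^3 - 6*x^2 + 3*x + 10) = (x - 5)*(x - 3)*(x^2 - x - 2) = (x - 5)*(x - 3)*(x + 1)*(x - 2)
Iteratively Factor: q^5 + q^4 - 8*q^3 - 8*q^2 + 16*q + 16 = (q + 1)*(q^4 - 8*q^2 + 16) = (q - 2)*(q + 1)*(q^3 + 2*q^2 - 4*q - 8) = (q - 2)^2*(q + 1)*(q^2 + 4*q + 4) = (q - 2)^2*(q + 1)*(q + 2)*(q + 2)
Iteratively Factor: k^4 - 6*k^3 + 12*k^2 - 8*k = (k)*(k^3 - 6*k^2 + 12*k - 8) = k*(k - 2)*(k^2 - 4*k + 4) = k*(k - 2)^2*(k - 2)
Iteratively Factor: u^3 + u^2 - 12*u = (u - 3)*(u^2 + 4*u) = u*(u - 3)*(u + 4)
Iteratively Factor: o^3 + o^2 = (o + 1)*(o^2) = o*(o + 1)*(o)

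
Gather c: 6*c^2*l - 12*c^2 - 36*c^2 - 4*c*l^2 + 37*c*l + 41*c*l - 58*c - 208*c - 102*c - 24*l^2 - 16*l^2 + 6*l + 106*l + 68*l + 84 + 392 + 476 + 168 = c^2*(6*l - 48) + c*(-4*l^2 + 78*l - 368) - 40*l^2 + 180*l + 1120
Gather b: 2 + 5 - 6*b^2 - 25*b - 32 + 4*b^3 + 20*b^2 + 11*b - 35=4*b^3 + 14*b^2 - 14*b - 60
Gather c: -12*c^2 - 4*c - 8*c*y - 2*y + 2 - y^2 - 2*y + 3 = -12*c^2 + c*(-8*y - 4) - y^2 - 4*y + 5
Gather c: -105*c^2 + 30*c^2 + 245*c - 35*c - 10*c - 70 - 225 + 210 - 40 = -75*c^2 + 200*c - 125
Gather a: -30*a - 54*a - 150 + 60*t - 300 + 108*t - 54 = -84*a + 168*t - 504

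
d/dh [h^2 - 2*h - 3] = 2*h - 2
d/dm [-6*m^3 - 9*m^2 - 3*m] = -18*m^2 - 18*m - 3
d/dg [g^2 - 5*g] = 2*g - 5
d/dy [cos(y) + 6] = -sin(y)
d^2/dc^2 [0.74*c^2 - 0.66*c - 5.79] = 1.48000000000000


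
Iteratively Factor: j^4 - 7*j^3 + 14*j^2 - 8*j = (j - 1)*(j^3 - 6*j^2 + 8*j) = j*(j - 1)*(j^2 - 6*j + 8) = j*(j - 4)*(j - 1)*(j - 2)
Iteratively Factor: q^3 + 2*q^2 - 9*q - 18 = (q - 3)*(q^2 + 5*q + 6) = (q - 3)*(q + 3)*(q + 2)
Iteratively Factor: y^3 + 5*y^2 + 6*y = (y + 3)*(y^2 + 2*y) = y*(y + 3)*(y + 2)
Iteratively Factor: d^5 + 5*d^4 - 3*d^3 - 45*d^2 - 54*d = (d + 3)*(d^4 + 2*d^3 - 9*d^2 - 18*d) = (d + 2)*(d + 3)*(d^3 - 9*d) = d*(d + 2)*(d + 3)*(d^2 - 9) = d*(d + 2)*(d + 3)^2*(d - 3)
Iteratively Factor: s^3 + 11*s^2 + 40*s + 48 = (s + 4)*(s^2 + 7*s + 12) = (s + 3)*(s + 4)*(s + 4)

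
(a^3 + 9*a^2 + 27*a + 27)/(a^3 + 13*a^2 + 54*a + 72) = (a^2 + 6*a + 9)/(a^2 + 10*a + 24)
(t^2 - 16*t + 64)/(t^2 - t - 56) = (t - 8)/(t + 7)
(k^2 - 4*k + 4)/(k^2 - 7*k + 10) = (k - 2)/(k - 5)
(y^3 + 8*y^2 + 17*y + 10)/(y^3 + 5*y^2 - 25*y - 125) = (y^2 + 3*y + 2)/(y^2 - 25)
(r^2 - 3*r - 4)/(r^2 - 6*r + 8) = (r + 1)/(r - 2)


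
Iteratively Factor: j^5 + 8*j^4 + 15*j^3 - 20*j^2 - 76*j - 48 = (j + 2)*(j^4 + 6*j^3 + 3*j^2 - 26*j - 24) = (j + 2)*(j + 3)*(j^3 + 3*j^2 - 6*j - 8) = (j + 1)*(j + 2)*(j + 3)*(j^2 + 2*j - 8) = (j + 1)*(j + 2)*(j + 3)*(j + 4)*(j - 2)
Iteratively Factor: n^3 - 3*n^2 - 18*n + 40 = (n - 5)*(n^2 + 2*n - 8) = (n - 5)*(n - 2)*(n + 4)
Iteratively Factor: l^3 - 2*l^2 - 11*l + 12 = (l + 3)*(l^2 - 5*l + 4) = (l - 1)*(l + 3)*(l - 4)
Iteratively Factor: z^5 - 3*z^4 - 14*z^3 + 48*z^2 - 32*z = (z - 2)*(z^4 - z^3 - 16*z^2 + 16*z) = z*(z - 2)*(z^3 - z^2 - 16*z + 16) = z*(z - 2)*(z - 1)*(z^2 - 16) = z*(z - 4)*(z - 2)*(z - 1)*(z + 4)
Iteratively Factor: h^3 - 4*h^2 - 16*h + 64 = (h + 4)*(h^2 - 8*h + 16) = (h - 4)*(h + 4)*(h - 4)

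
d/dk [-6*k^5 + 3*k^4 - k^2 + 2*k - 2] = -30*k^4 + 12*k^3 - 2*k + 2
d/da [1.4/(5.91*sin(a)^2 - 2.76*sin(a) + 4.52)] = (3.864 - 16.548*sin(a))*cos(a)/(5.91*sin(a)^2 - 2.76*sin(a) + 4.52)^2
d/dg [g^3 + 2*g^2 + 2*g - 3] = 3*g^2 + 4*g + 2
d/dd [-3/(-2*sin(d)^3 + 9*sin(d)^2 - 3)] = 18*(3 - sin(d))*sin(d)*cos(d)/(2*sin(d)^3 - 9*sin(d)^2 + 3)^2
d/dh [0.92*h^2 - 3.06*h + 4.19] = 1.84*h - 3.06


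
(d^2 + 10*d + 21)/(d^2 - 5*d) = (d^2 + 10*d + 21)/(d*(d - 5))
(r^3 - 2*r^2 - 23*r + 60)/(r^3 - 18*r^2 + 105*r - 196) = (r^2 + 2*r - 15)/(r^2 - 14*r + 49)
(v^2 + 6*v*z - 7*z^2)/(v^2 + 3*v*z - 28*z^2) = (-v + z)/(-v + 4*z)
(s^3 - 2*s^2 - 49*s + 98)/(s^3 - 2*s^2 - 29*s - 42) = (s^2 + 5*s - 14)/(s^2 + 5*s + 6)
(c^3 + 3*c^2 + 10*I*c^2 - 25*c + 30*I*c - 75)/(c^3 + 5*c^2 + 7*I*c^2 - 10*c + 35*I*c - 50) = (c^2 + c*(3 + 5*I) + 15*I)/(c^2 + c*(5 + 2*I) + 10*I)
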